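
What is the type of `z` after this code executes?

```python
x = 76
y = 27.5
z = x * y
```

int * float = float

float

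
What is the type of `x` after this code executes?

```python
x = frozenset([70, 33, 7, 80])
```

frozenset() returns frozenset

frozenset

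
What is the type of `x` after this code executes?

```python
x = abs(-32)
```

abs() of int returns int

int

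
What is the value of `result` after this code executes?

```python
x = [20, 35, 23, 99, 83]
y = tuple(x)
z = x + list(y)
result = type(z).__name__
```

x is list; y is tuple; z is list; result = 'list'

'list'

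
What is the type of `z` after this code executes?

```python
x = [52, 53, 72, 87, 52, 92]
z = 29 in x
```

'in' operator returns bool

bool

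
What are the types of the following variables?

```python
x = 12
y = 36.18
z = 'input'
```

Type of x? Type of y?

x is assigned a bare integer (no decimal point), so it is an int; y is assigned a number with a decimal point, so it is a float

int, float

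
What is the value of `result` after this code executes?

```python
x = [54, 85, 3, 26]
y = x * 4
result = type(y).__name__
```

x is list; y is list; result = 'list'

'list'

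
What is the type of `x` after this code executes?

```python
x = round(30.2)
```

round() with no decimal places returns int

int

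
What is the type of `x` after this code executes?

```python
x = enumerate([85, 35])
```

enumerate() returns an enumerate object

enumerate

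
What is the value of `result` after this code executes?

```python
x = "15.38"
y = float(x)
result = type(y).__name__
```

x is str; y is float; result = 'float'

'float'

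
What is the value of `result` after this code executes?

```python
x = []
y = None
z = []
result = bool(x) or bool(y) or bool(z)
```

x = []; y = None; z = []; result = False

False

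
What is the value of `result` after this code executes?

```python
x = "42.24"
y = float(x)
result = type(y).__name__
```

x is str; y is float; result = 'float'

'float'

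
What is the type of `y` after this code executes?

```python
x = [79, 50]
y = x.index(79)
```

list.index() returns int

int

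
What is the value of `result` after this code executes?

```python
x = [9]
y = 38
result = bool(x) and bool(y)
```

x = [9]; y = 38; result = True

True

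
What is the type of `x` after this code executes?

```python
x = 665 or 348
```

'or' returns first truthy value (int)

int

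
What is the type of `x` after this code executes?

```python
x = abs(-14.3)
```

abs() of float returns float

float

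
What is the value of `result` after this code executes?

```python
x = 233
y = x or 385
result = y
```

x = 233; y = 233; result = 233

233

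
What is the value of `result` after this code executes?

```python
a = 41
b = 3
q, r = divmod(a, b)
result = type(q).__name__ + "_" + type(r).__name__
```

a is int; b is int; q is int; r is int; result = 'int_int'

'int_int'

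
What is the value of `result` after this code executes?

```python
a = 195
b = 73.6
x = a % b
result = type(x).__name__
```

a is int; b is float; x is float; result = 'float'

'float'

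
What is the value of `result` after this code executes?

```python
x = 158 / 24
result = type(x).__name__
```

x is float; result = 'float'

'float'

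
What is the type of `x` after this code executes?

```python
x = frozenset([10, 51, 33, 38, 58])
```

frozenset() returns frozenset

frozenset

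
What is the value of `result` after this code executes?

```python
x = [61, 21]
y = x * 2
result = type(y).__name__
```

x is list; y is list; result = 'list'

'list'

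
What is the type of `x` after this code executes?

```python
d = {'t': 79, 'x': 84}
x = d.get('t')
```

dict.get() returns value type when found

int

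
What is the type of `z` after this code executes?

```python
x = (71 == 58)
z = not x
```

'not' returns bool

bool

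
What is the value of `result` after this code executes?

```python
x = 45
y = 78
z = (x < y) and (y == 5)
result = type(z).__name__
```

x is int; y is int; z is bool; result = 'bool'

'bool'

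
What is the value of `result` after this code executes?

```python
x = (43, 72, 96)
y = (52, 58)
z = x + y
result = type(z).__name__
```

x is tuple; y is tuple; z is tuple; result = 'tuple'

'tuple'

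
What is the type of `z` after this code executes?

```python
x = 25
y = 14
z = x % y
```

int % int = int

int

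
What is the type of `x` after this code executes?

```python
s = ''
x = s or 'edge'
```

'or' returns first truthy value (str)

str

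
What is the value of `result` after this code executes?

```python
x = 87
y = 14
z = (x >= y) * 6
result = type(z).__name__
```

x is int; y is int; z is int; result = 'int'

'int'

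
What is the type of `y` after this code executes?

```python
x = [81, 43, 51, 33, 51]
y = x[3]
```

Indexing list[int] returns int

int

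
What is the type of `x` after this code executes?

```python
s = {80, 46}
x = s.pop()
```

Popping from set[int] returns int

int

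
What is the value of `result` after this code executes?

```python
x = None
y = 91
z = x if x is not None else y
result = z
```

x = None; y = 91; z = 91; result = 91

91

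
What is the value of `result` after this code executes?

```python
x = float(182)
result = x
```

x = 182.0; result = 182.0

182.0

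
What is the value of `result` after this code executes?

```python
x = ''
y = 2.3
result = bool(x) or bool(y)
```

x = ''; y = 2.3; result = True

True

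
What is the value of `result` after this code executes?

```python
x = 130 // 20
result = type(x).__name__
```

x is int; result = 'int'

'int'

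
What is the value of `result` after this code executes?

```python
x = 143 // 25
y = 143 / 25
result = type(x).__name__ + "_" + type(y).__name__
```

x is int; y is float; result = 'int_float'

'int_float'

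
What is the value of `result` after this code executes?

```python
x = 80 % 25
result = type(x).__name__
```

x is int; result = 'int'

'int'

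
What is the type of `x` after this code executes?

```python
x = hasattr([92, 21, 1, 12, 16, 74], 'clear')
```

hasattr() returns bool

bool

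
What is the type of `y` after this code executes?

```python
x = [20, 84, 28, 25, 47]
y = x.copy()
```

list.copy() returns list

list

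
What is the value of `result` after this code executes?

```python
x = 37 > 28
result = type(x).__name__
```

x is bool; result = 'bool'

'bool'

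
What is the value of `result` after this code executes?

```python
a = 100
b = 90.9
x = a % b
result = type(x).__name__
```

a is int; b is float; x is float; result = 'float'

'float'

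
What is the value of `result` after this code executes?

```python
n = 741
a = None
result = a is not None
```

n = 741; a = None; result = False

False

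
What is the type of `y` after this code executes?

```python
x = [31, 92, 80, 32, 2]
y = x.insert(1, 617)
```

list.insert() returns None

NoneType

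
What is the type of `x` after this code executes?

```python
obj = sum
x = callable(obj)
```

callable() returns bool

bool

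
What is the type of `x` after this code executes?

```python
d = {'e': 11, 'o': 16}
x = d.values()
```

.values() returns dict_values view

dict_values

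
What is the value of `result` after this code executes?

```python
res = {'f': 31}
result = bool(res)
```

res = {'f': 31}; result = True

True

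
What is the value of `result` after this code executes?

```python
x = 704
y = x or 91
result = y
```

x = 704; y = 704; result = 704

704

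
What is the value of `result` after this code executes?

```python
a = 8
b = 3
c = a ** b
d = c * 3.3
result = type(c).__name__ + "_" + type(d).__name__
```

a is int; b is int; c is int; d is float; result = 'int_float'

'int_float'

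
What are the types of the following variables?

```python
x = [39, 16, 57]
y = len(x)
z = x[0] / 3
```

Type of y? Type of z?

len() returns int; int / int = float

int, float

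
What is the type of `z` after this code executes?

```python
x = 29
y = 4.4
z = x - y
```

int - float = float

float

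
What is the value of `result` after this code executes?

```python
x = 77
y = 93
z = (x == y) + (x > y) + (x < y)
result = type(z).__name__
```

x is int; y is int; z is int; result = 'int'

'int'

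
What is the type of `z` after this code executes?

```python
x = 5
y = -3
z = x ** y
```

int ** negative = float

float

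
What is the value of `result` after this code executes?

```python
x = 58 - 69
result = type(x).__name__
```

x is int; result = 'int'

'int'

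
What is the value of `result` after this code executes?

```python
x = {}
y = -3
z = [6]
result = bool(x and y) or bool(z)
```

x = {}; y = -3; z = [6]; result = True

True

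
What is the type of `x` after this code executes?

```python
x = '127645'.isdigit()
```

str.isdigit() returns bool

bool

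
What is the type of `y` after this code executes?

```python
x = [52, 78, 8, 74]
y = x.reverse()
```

list.reverse() returns None

NoneType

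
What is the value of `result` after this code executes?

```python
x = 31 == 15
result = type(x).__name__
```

x is bool; result = 'bool'

'bool'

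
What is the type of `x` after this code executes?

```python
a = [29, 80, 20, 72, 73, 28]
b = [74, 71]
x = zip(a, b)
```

zip() returns a zip object

zip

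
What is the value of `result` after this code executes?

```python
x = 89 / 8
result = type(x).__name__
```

x is float; result = 'float'

'float'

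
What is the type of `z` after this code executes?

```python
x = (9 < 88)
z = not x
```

'not' returns bool

bool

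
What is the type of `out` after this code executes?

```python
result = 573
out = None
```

None has type NoneType

NoneType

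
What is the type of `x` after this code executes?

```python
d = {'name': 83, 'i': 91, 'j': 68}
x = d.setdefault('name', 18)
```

dict.setdefault() returns the (existing or default) value

int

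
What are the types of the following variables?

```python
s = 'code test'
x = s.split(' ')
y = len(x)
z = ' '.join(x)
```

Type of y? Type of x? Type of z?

len() returns int; str.split() returns list; str.join() returns str

int, list, str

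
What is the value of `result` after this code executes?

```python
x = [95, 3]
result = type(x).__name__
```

x is list; result = 'list'

'list'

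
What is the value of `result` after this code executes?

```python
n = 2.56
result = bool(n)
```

n = 2.56; result = True

True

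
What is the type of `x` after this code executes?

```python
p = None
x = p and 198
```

'and' returns first falsy value (None)

NoneType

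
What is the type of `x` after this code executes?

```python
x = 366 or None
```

'or' returns first truthy value

int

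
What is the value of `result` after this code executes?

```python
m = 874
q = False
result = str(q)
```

m = 874; q = False; result = 'False'

'False'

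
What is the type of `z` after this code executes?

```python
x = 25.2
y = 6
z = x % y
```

float % int = float

float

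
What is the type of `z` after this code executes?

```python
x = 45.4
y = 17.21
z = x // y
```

float // float = float

float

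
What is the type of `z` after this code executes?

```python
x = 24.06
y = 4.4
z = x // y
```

float // float = float

float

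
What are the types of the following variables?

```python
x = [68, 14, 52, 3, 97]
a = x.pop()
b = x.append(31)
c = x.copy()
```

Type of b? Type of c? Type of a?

append() returns None; copy() returns list; pop() returns element

NoneType, list, int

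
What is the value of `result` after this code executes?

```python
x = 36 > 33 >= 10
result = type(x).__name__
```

x is bool; result = 'bool'

'bool'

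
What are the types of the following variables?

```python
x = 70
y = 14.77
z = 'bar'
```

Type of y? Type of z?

y is assigned a number with a decimal point, so it is a float; z is assigned a quoted string literal, so it is a str

float, str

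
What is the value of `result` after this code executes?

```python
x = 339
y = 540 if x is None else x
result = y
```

x = 339; y = 339; result = 339

339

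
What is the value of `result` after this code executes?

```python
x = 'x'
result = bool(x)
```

x = 'x'; result = True

True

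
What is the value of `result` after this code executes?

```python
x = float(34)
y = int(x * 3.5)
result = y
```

x = 34.0; y = 119; result = 119

119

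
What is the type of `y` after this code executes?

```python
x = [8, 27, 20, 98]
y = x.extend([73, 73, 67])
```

list.extend() returns None

NoneType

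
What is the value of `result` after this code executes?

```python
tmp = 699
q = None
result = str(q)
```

tmp = 699; q = None; result = 'None'

'None'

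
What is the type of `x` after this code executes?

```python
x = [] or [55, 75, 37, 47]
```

'or' returns first truthy value (list)

list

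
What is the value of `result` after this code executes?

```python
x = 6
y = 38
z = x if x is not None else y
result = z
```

x = 6; y = 38; z = 6; result = 6

6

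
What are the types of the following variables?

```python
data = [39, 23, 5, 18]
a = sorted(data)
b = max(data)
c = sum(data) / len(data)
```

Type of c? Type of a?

int / int = float; sorted() returns list

float, list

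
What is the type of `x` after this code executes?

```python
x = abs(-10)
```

abs() of int returns int

int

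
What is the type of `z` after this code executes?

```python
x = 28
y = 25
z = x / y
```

int / int = float

float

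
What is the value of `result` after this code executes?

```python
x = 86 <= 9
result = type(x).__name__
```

x is bool; result = 'bool'

'bool'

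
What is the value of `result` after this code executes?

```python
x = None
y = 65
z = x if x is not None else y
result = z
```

x = None; y = 65; z = 65; result = 65

65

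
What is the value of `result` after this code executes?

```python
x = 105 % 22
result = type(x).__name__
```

x is int; result = 'int'

'int'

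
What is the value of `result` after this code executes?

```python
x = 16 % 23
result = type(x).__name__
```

x is int; result = 'int'

'int'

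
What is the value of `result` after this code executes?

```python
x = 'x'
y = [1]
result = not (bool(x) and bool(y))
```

x = 'x'; y = [1]; result = False

False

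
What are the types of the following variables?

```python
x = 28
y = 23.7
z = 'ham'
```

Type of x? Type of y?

x is assigned a bare integer (no decimal point), so it is an int; y is assigned a number with a decimal point, so it is a float

int, float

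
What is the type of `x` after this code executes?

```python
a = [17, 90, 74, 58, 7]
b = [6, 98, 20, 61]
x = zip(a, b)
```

zip() returns a zip object

zip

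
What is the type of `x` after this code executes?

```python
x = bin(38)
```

bin() returns str representation

str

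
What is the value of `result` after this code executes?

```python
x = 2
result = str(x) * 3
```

x = 2; result = '222'

'222'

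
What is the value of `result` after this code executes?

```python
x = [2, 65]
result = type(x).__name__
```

x is list; result = 'list'

'list'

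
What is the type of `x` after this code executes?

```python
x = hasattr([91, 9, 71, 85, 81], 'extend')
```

hasattr() returns bool

bool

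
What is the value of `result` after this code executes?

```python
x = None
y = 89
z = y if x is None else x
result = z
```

x = None; y = 89; z = 89; result = 89

89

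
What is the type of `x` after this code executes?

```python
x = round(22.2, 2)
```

round() with decimal places returns float

float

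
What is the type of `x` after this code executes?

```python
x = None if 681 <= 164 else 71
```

681 <= 164 is False, so the else branch is taken

int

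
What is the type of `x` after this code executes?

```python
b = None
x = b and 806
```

'and' returns first falsy value (None)

NoneType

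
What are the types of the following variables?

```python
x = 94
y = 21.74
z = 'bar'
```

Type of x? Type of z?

x is assigned a bare integer (no decimal point), so it is an int; z is assigned a quoted string literal, so it is a str

int, str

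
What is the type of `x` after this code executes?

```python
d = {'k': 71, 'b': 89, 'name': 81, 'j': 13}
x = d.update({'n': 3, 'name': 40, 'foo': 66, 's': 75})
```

dict.update() returns None

NoneType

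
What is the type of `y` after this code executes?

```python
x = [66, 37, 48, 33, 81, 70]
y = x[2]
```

Indexing list[int] returns int

int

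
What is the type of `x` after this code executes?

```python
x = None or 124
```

'or' with None returns the other truthy value

int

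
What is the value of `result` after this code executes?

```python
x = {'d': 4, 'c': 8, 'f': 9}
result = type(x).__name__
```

x is dict; result = 'dict'

'dict'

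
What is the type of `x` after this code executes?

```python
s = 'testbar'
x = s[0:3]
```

Slicing a str returns str

str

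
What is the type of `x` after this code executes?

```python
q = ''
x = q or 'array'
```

'or' returns first truthy value (str)

str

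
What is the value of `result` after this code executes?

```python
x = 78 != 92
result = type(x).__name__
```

x is bool; result = 'bool'

'bool'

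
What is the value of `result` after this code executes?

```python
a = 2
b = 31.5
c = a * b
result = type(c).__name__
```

a is int; b is float; c is float; result = 'float'

'float'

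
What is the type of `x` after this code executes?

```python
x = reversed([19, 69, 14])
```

reversed() on a list returns list_reverseiterator

list_reverseiterator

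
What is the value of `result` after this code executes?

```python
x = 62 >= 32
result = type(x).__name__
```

x is bool; result = 'bool'

'bool'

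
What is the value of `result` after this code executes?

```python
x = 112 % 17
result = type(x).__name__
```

x is int; result = 'int'

'int'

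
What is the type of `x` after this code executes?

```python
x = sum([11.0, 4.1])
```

sum() of floats returns float

float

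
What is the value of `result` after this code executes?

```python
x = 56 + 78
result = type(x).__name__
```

x is int; result = 'int'

'int'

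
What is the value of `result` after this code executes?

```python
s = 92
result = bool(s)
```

s = 92; result = True

True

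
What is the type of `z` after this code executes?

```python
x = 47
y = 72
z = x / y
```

int / int = float

float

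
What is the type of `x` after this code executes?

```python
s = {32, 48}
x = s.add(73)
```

set.add() returns None (mutates in place)

NoneType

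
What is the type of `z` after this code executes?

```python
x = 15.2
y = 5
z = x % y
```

float % int = float

float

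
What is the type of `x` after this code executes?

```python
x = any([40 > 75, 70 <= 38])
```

any() returns bool

bool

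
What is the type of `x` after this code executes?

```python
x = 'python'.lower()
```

str.lower() returns str

str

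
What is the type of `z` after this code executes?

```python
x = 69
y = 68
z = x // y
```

int // int = int

int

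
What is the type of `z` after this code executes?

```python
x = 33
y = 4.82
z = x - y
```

int - float = float

float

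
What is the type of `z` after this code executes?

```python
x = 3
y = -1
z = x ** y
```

int ** negative = float

float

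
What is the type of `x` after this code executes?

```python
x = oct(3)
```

oct() returns str representation

str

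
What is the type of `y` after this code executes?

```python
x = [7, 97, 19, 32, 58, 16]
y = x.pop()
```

list.pop() returns the popped element

int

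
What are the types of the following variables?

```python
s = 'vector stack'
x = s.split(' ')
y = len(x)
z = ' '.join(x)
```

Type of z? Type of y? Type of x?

str.join() returns str; len() returns int; str.split() returns list

str, int, list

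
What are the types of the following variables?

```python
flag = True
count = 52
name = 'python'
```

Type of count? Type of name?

count is assigned a bare integer (no decimal point), so it is an int; name is assigned a quoted string literal, so it is a str

int, str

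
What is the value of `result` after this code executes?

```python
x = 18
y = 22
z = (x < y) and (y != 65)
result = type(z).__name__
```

x is int; y is int; z is bool; result = 'bool'

'bool'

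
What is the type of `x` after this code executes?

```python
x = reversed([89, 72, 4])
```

reversed() on a list returns list_reverseiterator

list_reverseiterator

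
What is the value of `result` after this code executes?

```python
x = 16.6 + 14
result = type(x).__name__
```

x is float; result = 'float'

'float'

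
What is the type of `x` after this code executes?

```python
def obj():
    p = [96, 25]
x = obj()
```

Function without return returns None

NoneType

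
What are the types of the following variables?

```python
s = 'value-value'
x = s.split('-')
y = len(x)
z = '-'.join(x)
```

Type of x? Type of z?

str.split() returns list; str.join() returns str

list, str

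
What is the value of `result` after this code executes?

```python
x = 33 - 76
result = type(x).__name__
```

x is int; result = 'int'

'int'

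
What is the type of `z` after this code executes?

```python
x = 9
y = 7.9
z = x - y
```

int - float = float

float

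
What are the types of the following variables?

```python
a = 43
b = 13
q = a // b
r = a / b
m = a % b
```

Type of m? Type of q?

% of ints returns int; // returns int

int, int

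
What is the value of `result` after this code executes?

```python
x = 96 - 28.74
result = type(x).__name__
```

x is float; result = 'float'

'float'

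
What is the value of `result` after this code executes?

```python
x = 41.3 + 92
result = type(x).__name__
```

x is float; result = 'float'

'float'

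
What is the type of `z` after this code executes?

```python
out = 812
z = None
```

None has type NoneType

NoneType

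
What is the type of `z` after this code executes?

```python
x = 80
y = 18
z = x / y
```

int / int = float

float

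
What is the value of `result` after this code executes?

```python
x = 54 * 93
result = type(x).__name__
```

x is int; result = 'int'

'int'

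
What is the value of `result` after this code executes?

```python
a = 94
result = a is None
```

a = 94; result = False

False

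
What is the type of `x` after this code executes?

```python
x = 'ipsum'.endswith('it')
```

str.endswith() returns bool

bool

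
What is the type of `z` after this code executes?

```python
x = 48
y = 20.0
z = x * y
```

int * float = float

float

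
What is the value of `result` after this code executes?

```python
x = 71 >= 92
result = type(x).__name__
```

x is bool; result = 'bool'

'bool'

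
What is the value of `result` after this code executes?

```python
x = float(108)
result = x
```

x = 108.0; result = 108.0

108.0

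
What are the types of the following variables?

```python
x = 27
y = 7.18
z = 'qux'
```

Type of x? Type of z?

x is assigned a bare integer (no decimal point), so it is an int; z is assigned a quoted string literal, so it is a str

int, str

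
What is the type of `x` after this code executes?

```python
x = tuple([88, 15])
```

tuple() constructor returns tuple

tuple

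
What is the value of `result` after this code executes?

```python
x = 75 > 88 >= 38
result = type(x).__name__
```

x is bool; result = 'bool'

'bool'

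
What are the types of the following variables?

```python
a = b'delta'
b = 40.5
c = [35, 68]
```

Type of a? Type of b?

a is assigned a bytes literal (b'...' prefix); b is assigned a number with a decimal point, so it is a float

bytes, float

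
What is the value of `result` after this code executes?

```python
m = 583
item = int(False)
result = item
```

m = 583; item = 0; result = 0

0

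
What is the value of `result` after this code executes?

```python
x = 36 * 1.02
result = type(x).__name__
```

x is float; result = 'float'

'float'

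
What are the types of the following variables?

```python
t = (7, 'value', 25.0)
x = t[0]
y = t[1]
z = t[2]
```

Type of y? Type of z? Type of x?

tuple[1] is str; tuple[2] is float; tuple[0] is int

str, float, int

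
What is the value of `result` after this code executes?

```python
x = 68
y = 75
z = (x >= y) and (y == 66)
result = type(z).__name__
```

x is int; y is int; z is bool; result = 'bool'

'bool'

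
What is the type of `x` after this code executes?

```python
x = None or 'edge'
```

'or' with None returns the other truthy value (str)

str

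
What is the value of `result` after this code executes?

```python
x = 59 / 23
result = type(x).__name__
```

x is float; result = 'float'

'float'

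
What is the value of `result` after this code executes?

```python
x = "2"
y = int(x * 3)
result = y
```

x = '2'; y = 222; result = 222

222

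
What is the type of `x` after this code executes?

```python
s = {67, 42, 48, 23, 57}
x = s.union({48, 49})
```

set.union() returns a new set

set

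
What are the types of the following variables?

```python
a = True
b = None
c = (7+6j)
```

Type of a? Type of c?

a is assigned the constant True, which has type bool; c is assigned (7+6j), an int plus an imaginary literal (j suffix), which evaluates to complex

bool, complex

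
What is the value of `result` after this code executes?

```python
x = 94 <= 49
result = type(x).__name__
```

x is bool; result = 'bool'

'bool'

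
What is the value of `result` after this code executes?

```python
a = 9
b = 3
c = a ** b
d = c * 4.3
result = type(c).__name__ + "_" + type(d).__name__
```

a is int; b is int; c is int; d is float; result = 'int_float'

'int_float'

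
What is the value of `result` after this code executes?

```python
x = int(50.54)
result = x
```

x = 50; result = 50

50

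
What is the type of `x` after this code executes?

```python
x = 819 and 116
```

'and' with truthy values returns last operand (int)

int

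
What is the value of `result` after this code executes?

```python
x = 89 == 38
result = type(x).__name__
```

x is bool; result = 'bool'

'bool'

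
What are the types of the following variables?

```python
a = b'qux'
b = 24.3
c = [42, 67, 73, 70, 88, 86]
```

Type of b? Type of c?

b is assigned a number with a decimal point, so it is a float; c is assigned a list literal (square brackets)

float, list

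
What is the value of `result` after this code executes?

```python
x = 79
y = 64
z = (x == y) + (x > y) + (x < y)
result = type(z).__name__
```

x is int; y is int; z is int; result = 'int'

'int'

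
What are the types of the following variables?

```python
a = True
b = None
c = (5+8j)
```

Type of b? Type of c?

b is assigned None, whose type is NoneType; c is assigned (5+8j), an int plus an imaginary literal (j suffix), which evaluates to complex

NoneType, complex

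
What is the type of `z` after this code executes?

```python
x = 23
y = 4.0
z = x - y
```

int - float = float

float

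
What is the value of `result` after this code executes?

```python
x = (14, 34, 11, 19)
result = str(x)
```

x = (14, 34, 11, 19); result = '(14, 34, 11, 19)'

'(14, 34, 11, 19)'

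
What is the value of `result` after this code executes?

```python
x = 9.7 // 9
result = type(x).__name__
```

x is float; result = 'float'

'float'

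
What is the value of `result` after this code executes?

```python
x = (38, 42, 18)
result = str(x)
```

x = (38, 42, 18); result = '(38, 42, 18)'

'(38, 42, 18)'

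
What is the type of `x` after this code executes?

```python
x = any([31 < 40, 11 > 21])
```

any() returns bool

bool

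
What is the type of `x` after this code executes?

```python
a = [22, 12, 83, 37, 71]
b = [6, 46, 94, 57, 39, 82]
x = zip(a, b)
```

zip() returns a zip object

zip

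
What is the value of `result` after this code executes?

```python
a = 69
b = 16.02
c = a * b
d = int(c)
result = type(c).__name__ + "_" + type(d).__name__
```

a is int; b is float; c is float; d is int; result = 'float_int'

'float_int'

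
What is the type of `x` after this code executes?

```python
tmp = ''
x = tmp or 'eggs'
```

'or' returns first truthy value (str)

str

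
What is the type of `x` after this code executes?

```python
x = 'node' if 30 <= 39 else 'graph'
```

Both branches of conditional are str

str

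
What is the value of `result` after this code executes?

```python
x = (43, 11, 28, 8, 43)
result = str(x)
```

x = (43, 11, 28, 8, 43); result = '(43, 11, 28, 8, 43)'

'(43, 11, 28, 8, 43)'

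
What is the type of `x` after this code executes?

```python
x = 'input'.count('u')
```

str.count() returns int

int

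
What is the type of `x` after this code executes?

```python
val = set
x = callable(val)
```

callable() returns bool

bool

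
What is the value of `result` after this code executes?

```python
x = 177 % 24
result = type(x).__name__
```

x is int; result = 'int'

'int'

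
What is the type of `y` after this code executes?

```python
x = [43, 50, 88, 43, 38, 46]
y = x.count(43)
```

list.count() returns int

int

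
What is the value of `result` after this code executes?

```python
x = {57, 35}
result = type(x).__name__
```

x is set; result = 'set'

'set'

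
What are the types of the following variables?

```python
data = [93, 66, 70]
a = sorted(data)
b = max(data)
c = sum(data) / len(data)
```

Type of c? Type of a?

int / int = float; sorted() returns list

float, list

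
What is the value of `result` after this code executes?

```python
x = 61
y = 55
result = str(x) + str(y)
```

x = 61; y = 55; result = '6155'

'6155'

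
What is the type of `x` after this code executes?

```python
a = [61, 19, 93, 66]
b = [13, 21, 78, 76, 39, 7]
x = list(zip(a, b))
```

list(zip()) returns a list of tuples

list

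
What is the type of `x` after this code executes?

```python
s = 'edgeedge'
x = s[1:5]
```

Slicing a str returns str

str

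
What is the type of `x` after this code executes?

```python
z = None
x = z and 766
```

'and' returns first falsy value (None)

NoneType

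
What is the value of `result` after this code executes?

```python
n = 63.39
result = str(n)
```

n = 63.39; result = '63.39'

'63.39'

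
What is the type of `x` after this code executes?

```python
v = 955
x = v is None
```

'is' comparison returns bool

bool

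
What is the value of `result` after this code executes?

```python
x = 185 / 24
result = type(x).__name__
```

x is float; result = 'float'

'float'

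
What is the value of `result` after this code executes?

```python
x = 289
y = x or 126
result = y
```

x = 289; y = 289; result = 289

289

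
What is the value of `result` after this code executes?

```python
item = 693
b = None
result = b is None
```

item = 693; b = None; result = True

True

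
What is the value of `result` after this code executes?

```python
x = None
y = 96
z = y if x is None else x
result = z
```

x = None; y = 96; z = 96; result = 96

96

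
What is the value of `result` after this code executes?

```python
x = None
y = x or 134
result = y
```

x = None; y = 134; result = 134

134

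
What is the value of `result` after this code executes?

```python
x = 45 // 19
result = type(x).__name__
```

x is int; result = 'int'

'int'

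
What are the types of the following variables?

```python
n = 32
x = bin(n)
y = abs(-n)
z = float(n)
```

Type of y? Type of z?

abs() of int returns int; float() returns float

int, float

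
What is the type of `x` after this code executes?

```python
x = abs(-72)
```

abs() of int returns int

int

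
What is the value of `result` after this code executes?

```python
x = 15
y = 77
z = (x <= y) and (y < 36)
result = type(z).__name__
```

x is int; y is int; z is bool; result = 'bool'

'bool'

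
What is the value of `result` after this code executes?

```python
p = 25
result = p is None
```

p = 25; result = False

False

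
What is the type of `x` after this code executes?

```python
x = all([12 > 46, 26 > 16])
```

all() returns bool

bool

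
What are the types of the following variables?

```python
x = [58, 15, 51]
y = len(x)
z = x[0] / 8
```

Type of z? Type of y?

int / int = float; len() returns int

float, int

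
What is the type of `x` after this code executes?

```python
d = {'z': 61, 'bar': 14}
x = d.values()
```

.values() returns dict_values view

dict_values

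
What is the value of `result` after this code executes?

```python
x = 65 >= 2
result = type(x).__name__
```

x is bool; result = 'bool'

'bool'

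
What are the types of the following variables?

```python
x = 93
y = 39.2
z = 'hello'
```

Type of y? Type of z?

y is assigned a number with a decimal point, so it is a float; z is assigned a quoted string literal, so it is a str

float, str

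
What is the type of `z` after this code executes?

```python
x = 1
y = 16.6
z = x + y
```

int + float = float

float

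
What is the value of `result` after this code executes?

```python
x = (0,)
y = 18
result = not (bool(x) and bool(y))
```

x = (0,); y = 18; result = False

False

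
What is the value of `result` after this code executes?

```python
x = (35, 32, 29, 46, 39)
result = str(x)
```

x = (35, 32, 29, 46, 39); result = '(35, 32, 29, 46, 39)'

'(35, 32, 29, 46, 39)'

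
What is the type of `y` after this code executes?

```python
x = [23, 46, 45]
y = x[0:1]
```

Slicing a list returns a list

list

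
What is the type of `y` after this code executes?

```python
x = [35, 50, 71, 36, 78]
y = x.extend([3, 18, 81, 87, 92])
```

list.extend() returns None

NoneType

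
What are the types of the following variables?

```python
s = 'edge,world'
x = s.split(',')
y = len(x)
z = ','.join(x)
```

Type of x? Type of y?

str.split() returns list; len() returns int

list, int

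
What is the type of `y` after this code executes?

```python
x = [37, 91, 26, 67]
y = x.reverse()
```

list.reverse() returns None

NoneType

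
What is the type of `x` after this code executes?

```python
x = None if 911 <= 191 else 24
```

911 <= 191 is False, so the else branch is taken

int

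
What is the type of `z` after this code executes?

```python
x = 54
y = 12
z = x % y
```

int % int = int

int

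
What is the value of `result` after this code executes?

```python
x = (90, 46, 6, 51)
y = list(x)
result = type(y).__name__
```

x is tuple; y is list; result = 'list'

'list'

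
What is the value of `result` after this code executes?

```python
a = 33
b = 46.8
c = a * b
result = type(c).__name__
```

a is int; b is float; c is float; result = 'float'

'float'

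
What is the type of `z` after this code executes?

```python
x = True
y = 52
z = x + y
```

bool + int = int (bool is subclass of int)

int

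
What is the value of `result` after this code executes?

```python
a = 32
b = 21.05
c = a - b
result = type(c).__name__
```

a is int; b is float; c is float; result = 'float'

'float'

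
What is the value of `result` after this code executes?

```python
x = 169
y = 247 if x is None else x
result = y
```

x = 169; y = 169; result = 169

169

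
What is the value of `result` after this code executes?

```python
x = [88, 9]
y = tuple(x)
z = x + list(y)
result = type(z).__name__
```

x is list; y is tuple; z is list; result = 'list'

'list'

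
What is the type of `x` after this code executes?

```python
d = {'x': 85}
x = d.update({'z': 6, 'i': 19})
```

dict.update() returns None

NoneType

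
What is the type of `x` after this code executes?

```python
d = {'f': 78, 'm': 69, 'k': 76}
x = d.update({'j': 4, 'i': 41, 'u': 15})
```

dict.update() returns None

NoneType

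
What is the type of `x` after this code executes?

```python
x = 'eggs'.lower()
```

str.lower() returns str

str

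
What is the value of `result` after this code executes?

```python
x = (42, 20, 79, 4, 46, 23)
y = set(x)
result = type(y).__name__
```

x is tuple; y is set; result = 'set'

'set'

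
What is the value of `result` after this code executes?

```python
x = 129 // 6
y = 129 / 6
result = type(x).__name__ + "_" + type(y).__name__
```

x is int; y is float; result = 'int_float'

'int_float'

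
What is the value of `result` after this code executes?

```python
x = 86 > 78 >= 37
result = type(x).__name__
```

x is bool; result = 'bool'

'bool'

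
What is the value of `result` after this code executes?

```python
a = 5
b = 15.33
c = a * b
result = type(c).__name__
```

a is int; b is float; c is float; result = 'float'

'float'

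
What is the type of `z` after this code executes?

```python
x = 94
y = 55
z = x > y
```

Comparison returns bool

bool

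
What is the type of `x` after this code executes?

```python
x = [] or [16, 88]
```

'or' returns first truthy value (list)

list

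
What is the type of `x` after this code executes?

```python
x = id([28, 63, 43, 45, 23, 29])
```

id() returns int

int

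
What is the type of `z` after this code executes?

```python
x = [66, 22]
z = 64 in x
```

'in' operator returns bool

bool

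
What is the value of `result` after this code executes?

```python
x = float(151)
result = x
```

x = 151.0; result = 151.0

151.0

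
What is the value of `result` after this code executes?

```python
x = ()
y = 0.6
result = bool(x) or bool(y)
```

x = (); y = 0.6; result = True

True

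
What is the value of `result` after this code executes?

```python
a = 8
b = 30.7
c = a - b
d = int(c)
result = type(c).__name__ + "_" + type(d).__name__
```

a is int; b is float; c is float; d is int; result = 'float_int'

'float_int'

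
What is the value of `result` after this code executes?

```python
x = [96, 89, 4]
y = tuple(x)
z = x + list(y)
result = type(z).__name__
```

x is list; y is tuple; z is list; result = 'list'

'list'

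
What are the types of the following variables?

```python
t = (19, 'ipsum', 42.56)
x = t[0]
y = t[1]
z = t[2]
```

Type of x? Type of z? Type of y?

tuple[0] is int; tuple[2] is float; tuple[1] is str

int, float, str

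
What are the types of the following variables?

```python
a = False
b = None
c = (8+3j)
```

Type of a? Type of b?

a is assigned the constant False, which has type bool; b is assigned None, whose type is NoneType

bool, NoneType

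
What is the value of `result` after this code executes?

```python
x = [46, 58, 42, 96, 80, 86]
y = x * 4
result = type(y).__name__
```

x is list; y is list; result = 'list'

'list'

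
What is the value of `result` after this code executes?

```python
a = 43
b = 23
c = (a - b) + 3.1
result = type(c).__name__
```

a is int; b is int; c is float; result = 'float'

'float'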